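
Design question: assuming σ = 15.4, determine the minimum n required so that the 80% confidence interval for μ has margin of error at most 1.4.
n ≥ 199

For margin E ≤ 1.4:
n ≥ (z* · σ / E)²
n ≥ (1.282 · 15.4 / 1.4)²
n ≥ 198.87

Minimum n = 199 (rounding up)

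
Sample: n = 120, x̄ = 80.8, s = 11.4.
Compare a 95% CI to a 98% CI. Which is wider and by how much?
98% CI is wider by 0.79

df = 119
95% CI: t* = 1.980, (78.74, 82.86), width = 2 · t* · s/√n = 4.12
98% CI: t* = 2.358, (78.35, 83.25), width = 2 · t* · s/√n = 4.91

The 98% CI is wider by 4.91 - 4.12 = 0.79.
Higher confidence requires a wider interval.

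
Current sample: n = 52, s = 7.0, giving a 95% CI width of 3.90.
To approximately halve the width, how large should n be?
n ≈ 208

CI width ∝ 1/√n
To reduce width by factor 2, need √n to grow by 2 → need 2² = 4 times as many samples.

Current: n = 52, width = 3.90
New: n = 208, width ≈ 1.91

Width reduced by factor of 3.90/1.91 = 2.04.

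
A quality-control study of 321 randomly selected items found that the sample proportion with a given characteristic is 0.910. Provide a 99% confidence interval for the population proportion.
(0.869, 0.951)

Proportion CI:
SE = √(p̂(1-p̂)/n) = √(0.910 · 0.090 / 321) = 0.01597

z* = 2.576
Margin = z* · SE = 2.576 · 0.01597 = 0.0411

CI: 0.910 ± 0.0411 = (0.869, 0.951)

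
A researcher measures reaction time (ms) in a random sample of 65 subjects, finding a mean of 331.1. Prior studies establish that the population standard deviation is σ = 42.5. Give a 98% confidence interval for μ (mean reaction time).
(318.84, 343.36)

z-interval (σ known):
z* = 2.326 for 98% confidence

Margin of error = z* · σ/√n = 2.326 · 42.5/√65 = 12.26

CI: (331.1 - 12.26, 331.1 + 12.26) = (318.84, 343.36)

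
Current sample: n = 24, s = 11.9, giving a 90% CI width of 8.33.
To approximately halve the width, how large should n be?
n ≈ 96

CI width ∝ 1/√n
To reduce width by factor 2, need √n to grow by 2 → need 2² = 4 times as many samples.

Current: n = 24, width = 8.33
New: n = 96, width ≈ 4.03

Width reduced by factor of 8.33/4.03 = 2.07.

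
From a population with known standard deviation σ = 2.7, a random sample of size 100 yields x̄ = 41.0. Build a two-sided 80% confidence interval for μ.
(40.65, 41.35)

z-interval (σ known):
z* = 1.282 for 80% confidence

Margin of error = z* · σ/√n = 1.282 · 2.7/√100 = 0.35

CI: (41.0 - 0.35, 41.0 + 0.35) = (40.65, 41.35)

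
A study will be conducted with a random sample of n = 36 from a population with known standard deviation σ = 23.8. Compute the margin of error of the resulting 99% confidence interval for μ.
Margin of error = 10.22

Margin of error = z* · σ/√n
= 2.576 · 23.8/√36
= 2.576 · 23.8/6.0000
= 10.22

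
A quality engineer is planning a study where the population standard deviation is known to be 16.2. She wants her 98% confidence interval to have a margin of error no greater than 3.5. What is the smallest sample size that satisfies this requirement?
n ≥ 116

For margin E ≤ 3.5:
n ≥ (z* · σ / E)²
n ≥ (2.326 · 16.2 / 3.5)²
n ≥ 115.91

Minimum n = 116 (rounding up)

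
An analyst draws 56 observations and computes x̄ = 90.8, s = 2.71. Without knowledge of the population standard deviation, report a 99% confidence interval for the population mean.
(89.83, 91.77)

t-interval (σ unknown):
df = n - 1 = 55
t* = 2.668 for 99% confidence

Margin of error = t* · s/√n = 2.668 · 2.71/√56 = 0.97

CI: (89.83, 91.77)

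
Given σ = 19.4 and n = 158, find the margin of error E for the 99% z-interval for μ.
Margin of error = 3.98

Margin of error = z* · σ/√n
= 2.576 · 19.4/√158
= 2.576 · 19.4/12.5698
= 3.98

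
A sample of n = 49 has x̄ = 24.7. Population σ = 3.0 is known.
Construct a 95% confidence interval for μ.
(23.86, 25.54)

z-interval (σ known):
z* = 1.960 for 95% confidence

Margin of error = z* · σ/√n = 1.960 · 3.0/√49 = 0.84

CI: (24.7 - 0.84, 24.7 + 0.84) = (23.86, 25.54)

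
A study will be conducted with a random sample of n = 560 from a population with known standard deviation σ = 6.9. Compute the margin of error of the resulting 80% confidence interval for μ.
Margin of error = 0.37

Margin of error = z* · σ/√n
= 1.282 · 6.9/√560
= 1.282 · 6.9/23.6643
= 0.37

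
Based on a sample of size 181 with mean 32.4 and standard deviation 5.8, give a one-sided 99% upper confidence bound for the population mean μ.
μ ≤ 33.41

Upper bound (one-sided):
t* = 2.347 (one-sided for 99%)
Upper bound = x̄ + t* · s/√n = 32.4 + 2.347 · 5.8/√181 = 33.41

We are 99% confident that μ ≤ 33.41.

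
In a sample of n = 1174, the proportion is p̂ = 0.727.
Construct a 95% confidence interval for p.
(0.702, 0.752)

Proportion CI:
SE = √(p̂(1-p̂)/n) = √(0.727 · 0.273 / 1174) = 0.01300

z* = 1.960
Margin = z* · SE = 1.960 · 0.01300 = 0.0255

CI: 0.727 ± 0.0255 = (0.702, 0.752)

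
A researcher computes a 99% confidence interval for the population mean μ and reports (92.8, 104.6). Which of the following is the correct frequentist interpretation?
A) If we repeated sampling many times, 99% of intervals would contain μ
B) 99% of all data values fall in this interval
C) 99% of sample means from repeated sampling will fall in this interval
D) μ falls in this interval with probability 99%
A

A) Correct — this is the frequentist long-run coverage interpretation.
B) Wrong — a CI is about the parameter μ, not individual data values.
C) Wrong — coverage applies to intervals containing μ, not to future x̄ values.
D) Wrong — μ is fixed; the randomness lives in the interval, not in μ.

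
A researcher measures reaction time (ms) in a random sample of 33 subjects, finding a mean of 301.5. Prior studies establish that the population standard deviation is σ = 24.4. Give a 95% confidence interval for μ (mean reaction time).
(293.17, 309.83)

z-interval (σ known):
z* = 1.960 for 95% confidence

Margin of error = z* · σ/√n = 1.960 · 24.4/√33 = 8.33

CI: (301.5 - 8.33, 301.5 + 8.33) = (293.17, 309.83)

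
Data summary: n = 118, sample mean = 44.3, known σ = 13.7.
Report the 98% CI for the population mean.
(41.37, 47.23)

z-interval (σ known):
z* = 2.326 for 98% confidence

Margin of error = z* · σ/√n = 2.326 · 13.7/√118 = 2.93

CI: (44.3 - 2.93, 44.3 + 2.93) = (41.37, 47.23)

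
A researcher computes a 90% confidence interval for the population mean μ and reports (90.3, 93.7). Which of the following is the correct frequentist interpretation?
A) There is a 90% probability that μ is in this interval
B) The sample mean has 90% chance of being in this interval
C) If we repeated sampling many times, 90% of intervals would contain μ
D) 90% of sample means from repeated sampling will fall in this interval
C

A) Wrong — μ is fixed; the randomness lives in the interval, not in μ.
B) Wrong — x̄ is observed and sits in the interval by construction.
C) Correct — this is the frequentist long-run coverage interpretation.
D) Wrong — coverage applies to intervals containing μ, not to future x̄ values.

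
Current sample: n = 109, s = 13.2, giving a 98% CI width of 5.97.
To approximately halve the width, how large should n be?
n ≈ 436

CI width ∝ 1/√n
To reduce width by factor 2, need √n to grow by 2 → need 2² = 4 times as many samples.

Current: n = 109, width = 5.97
New: n = 436, width ≈ 2.95

Width reduced by factor of 5.97/2.95 = 2.02.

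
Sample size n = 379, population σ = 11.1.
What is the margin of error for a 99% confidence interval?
Margin of error = 1.47

Margin of error = z* · σ/√n
= 2.576 · 11.1/√379
= 2.576 · 11.1/19.4679
= 1.47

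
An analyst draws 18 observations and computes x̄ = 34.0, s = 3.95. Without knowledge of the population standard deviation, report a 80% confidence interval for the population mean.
(32.76, 35.24)

t-interval (σ unknown):
df = n - 1 = 17
t* = 1.333 for 80% confidence

Margin of error = t* · s/√n = 1.333 · 3.95/√18 = 1.24

CI: (32.76, 35.24)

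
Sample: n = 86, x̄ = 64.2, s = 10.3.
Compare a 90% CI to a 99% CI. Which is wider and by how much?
99% CI is wider by 2.16

df = 85
90% CI: t* = 1.663, (62.35, 66.05), width = 2 · t* · s/√n = 3.69
99% CI: t* = 2.635, (61.27, 67.13), width = 2 · t* · s/√n = 5.85

The 99% CI is wider by 5.85 - 3.69 = 2.16.
Higher confidence requires a wider interval.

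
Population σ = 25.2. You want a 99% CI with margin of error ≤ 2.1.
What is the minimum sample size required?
n ≥ 956

For margin E ≤ 2.1:
n ≥ (z* · σ / E)²
n ≥ (2.576 · 25.2 / 2.1)²
n ≥ 955.55

Minimum n = 956 (rounding up)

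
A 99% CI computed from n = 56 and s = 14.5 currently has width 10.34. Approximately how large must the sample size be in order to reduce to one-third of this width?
n ≈ 504

CI width ∝ 1/√n
To reduce width by factor 3, need √n to grow by 3 → need 3² = 9 times as many samples.

Current: n = 56, width = 10.34
New: n = 504, width ≈ 3.34

Width reduced by factor of 10.34/3.34 = 3.10.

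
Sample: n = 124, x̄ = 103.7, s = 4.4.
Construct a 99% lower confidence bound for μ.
μ ≥ 102.77

Lower bound (one-sided):
t* = 2.357 (one-sided for 99%)
Lower bound = x̄ - t* · s/√n = 103.7 - 2.357 · 4.4/√124 = 102.77

We are 99% confident that μ ≥ 102.77.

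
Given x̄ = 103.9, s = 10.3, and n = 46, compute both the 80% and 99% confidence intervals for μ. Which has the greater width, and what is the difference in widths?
99% CI is wider by 4.22

df = 45
80% CI: t* = 1.301, (101.92, 105.88), width = 2 · t* · s/√n = 3.95
99% CI: t* = 2.690, (99.81, 107.99), width = 2 · t* · s/√n = 8.17

The 99% CI is wider by 8.17 - 3.95 = 4.22.
Higher confidence requires a wider interval.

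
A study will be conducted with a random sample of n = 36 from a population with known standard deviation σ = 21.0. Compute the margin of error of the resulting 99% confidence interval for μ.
Margin of error = 9.02

Margin of error = z* · σ/√n
= 2.576 · 21.0/√36
= 2.576 · 21.0/6.0000
= 9.02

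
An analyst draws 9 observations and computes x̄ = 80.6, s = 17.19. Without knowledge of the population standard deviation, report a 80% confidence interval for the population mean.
(72.60, 88.60)

t-interval (σ unknown):
df = n - 1 = 8
t* = 1.397 for 80% confidence

Margin of error = t* · s/√n = 1.397 · 17.19/√9 = 8.00

CI: (72.60, 88.60)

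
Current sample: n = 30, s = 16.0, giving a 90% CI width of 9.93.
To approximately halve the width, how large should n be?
n ≈ 120

CI width ∝ 1/√n
To reduce width by factor 2, need √n to grow by 2 → need 2² = 4 times as many samples.

Current: n = 30, width = 9.93
New: n = 120, width ≈ 4.84

Width reduced by factor of 9.93/4.84 = 2.05.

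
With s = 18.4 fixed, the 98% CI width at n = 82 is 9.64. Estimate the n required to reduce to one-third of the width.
n ≈ 738

CI width ∝ 1/√n
To reduce width by factor 3, need √n to grow by 3 → need 3² = 9 times as many samples.

Current: n = 82, width = 9.64
New: n = 738, width ≈ 3.16

Width reduced by factor of 9.64/3.16 = 3.05.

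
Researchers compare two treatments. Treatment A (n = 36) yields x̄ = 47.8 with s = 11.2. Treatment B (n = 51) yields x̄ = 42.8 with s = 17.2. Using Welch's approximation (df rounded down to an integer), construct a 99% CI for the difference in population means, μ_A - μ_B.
(-3.03, 13.03)

Difference: x̄₁ - x̄₂ = 5.00
SE = √(s₁²/n₁ + s₂²/n₂) = √(11.2²/36 + 17.2²/51) = 3.0472
df = 84.54 → 84 (Welch–Satterthwaite, rounded down)
t* = 2.636

CI: 5.00 ± 2.636 · 3.0472 = 5.00 ± 8.03 = (-3.03, 13.03)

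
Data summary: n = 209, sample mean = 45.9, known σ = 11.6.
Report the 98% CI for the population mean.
(44.03, 47.77)

z-interval (σ known):
z* = 2.326 for 98% confidence

Margin of error = z* · σ/√n = 2.326 · 11.6/√209 = 1.87

CI: (45.9 - 1.87, 45.9 + 1.87) = (44.03, 47.77)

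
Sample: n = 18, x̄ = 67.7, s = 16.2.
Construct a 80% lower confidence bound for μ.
μ ≥ 64.40

Lower bound (one-sided):
t* = 0.863 (one-sided for 80%)
Lower bound = x̄ - t* · s/√n = 67.7 - 0.863 · 16.2/√18 = 64.40

We are 80% confident that μ ≥ 64.40.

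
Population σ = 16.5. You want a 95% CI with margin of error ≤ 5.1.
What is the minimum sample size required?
n ≥ 41

For margin E ≤ 5.1:
n ≥ (z* · σ / E)²
n ≥ (1.960 · 16.5 / 5.1)²
n ≥ 40.21

Minimum n = 41 (rounding up)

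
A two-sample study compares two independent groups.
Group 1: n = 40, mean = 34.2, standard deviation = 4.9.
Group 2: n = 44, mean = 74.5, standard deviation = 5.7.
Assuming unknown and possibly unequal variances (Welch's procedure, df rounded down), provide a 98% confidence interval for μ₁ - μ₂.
(-43.05, -37.55)

Difference: x̄₁ - x̄₂ = -40.30
SE = √(s₁²/n₁ + s₂²/n₂) = √(4.9²/40 + 5.7²/44) = 1.1570
df = 81.76 → 81 (Welch–Satterthwaite, rounded down)
t* = 2.373

CI: -40.30 ± 2.373 · 1.1570 = -40.30 ± 2.75 = (-43.05, -37.55)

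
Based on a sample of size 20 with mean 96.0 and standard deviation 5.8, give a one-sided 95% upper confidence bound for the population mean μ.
μ ≤ 98.24

Upper bound (one-sided):
t* = 1.729 (one-sided for 95%)
Upper bound = x̄ + t* · s/√n = 96.0 + 1.729 · 5.8/√20 = 98.24

We are 95% confident that μ ≤ 98.24.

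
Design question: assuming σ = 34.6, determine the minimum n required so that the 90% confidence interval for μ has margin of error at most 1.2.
n ≥ 2250

For margin E ≤ 1.2:
n ≥ (z* · σ / E)²
n ≥ (1.645 · 34.6 / 1.2)²
n ≥ 2249.68

Minimum n = 2250 (rounding up)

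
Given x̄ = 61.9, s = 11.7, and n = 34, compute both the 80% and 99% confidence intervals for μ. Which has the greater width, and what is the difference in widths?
99% CI is wider by 5.72

df = 33
80% CI: t* = 1.308, (59.28, 64.52), width = 2 · t* · s/√n = 5.25
99% CI: t* = 2.733, (56.42, 67.38), width = 2 · t* · s/√n = 10.97

The 99% CI is wider by 10.97 - 5.25 = 5.72.
Higher confidence requires a wider interval.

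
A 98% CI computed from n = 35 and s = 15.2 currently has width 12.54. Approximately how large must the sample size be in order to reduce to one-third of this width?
n ≈ 315

CI width ∝ 1/√n
To reduce width by factor 3, need √n to grow by 3 → need 3² = 9 times as many samples.

Current: n = 35, width = 12.54
New: n = 315, width ≈ 4.00

Width reduced by factor of 12.54/4.00 = 3.13.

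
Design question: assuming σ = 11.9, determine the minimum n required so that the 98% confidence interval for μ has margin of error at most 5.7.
n ≥ 24

For margin E ≤ 5.7:
n ≥ (z* · σ / E)²
n ≥ (2.326 · 11.9 / 5.7)²
n ≥ 23.58

Minimum n = 24 (rounding up)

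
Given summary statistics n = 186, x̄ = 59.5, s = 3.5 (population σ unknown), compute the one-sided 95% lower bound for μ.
μ ≥ 59.08

Lower bound (one-sided):
t* = 1.653 (one-sided for 95%)
Lower bound = x̄ - t* · s/√n = 59.5 - 1.653 · 3.5/√186 = 59.08

We are 95% confident that μ ≥ 59.08.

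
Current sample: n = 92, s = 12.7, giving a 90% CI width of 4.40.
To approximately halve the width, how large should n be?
n ≈ 368

CI width ∝ 1/√n
To reduce width by factor 2, need √n to grow by 2 → need 2² = 4 times as many samples.

Current: n = 92, width = 4.40
New: n = 368, width ≈ 2.18

Width reduced by factor of 4.40/2.18 = 2.02.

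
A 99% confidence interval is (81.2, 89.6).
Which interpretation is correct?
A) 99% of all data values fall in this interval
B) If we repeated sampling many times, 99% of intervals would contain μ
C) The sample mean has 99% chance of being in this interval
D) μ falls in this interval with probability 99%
B

A) Wrong — a CI is about the parameter μ, not individual data values.
B) Correct — this is the frequentist long-run coverage interpretation.
C) Wrong — x̄ is observed and sits in the interval by construction.
D) Wrong — μ is fixed; the randomness lives in the interval, not in μ.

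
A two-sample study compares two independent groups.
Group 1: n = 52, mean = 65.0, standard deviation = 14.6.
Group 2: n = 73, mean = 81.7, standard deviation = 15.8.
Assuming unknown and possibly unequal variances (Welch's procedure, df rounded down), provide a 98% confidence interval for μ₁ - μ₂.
(-23.17, -10.23)

Difference: x̄₁ - x̄₂ = -16.70
SE = √(s₁²/n₁ + s₂²/n₂) = √(14.6²/52 + 15.8²/73) = 2.7421
df = 114.93 → 114 (Welch–Satterthwaite, rounded down)
t* = 2.360

CI: -16.70 ± 2.360 · 2.7421 = -16.70 ± 6.47 = (-23.17, -10.23)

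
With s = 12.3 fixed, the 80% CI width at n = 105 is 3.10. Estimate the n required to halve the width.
n ≈ 420

CI width ∝ 1/√n
To reduce width by factor 2, need √n to grow by 2 → need 2² = 4 times as many samples.

Current: n = 105, width = 3.10
New: n = 420, width ≈ 1.54

Width reduced by factor of 3.10/1.54 = 2.01.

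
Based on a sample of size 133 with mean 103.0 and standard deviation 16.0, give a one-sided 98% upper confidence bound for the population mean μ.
μ ≤ 105.88

Upper bound (one-sided):
t* = 2.074 (one-sided for 98%)
Upper bound = x̄ + t* · s/√n = 103.0 + 2.074 · 16.0/√133 = 105.88

We are 98% confident that μ ≤ 105.88.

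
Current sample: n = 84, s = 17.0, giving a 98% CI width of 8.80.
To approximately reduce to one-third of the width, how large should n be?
n ≈ 756

CI width ∝ 1/√n
To reduce width by factor 3, need √n to grow by 3 → need 3² = 9 times as many samples.

Current: n = 84, width = 8.80
New: n = 756, width ≈ 2.88

Width reduced by factor of 8.80/2.88 = 3.06.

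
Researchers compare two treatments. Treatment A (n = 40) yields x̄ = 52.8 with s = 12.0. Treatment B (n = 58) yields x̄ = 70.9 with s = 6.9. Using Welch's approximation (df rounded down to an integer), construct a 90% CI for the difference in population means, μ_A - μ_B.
(-21.62, -14.58)

Difference: x̄₁ - x̄₂ = -18.10
SE = √(s₁²/n₁ + s₂²/n₂) = √(12.0²/40 + 6.9²/58) = 2.1026
df = 56.79 → 56 (Welch–Satterthwaite, rounded down)
t* = 1.673

CI: -18.10 ± 1.673 · 2.1026 = -18.10 ± 3.52 = (-21.62, -14.58)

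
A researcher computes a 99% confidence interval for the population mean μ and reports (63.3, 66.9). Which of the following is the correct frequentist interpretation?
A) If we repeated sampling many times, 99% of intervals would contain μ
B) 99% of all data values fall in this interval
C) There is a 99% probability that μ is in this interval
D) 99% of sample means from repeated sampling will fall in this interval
A

A) Correct — this is the frequentist long-run coverage interpretation.
B) Wrong — a CI is about the parameter μ, not individual data values.
C) Wrong — μ is fixed; the randomness lives in the interval, not in μ.
D) Wrong — coverage applies to intervals containing μ, not to future x̄ values.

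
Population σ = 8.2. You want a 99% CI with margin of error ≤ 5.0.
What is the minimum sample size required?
n ≥ 18

For margin E ≤ 5.0:
n ≥ (z* · σ / E)²
n ≥ (2.576 · 8.2 / 5.0)²
n ≥ 17.85

Minimum n = 18 (rounding up)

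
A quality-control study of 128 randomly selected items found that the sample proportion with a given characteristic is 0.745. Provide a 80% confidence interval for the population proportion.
(0.696, 0.794)

Proportion CI:
SE = √(p̂(1-p̂)/n) = √(0.745 · 0.255 / 128) = 0.03853

z* = 1.282
Margin = z* · SE = 1.282 · 0.03853 = 0.0494

CI: 0.745 ± 0.0494 = (0.696, 0.794)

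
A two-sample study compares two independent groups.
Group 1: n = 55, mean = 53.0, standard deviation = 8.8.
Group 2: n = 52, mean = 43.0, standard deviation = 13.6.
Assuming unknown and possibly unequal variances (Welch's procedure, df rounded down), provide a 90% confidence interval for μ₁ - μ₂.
(6.29, 13.71)

Difference: x̄₁ - x̄₂ = 10.00
SE = √(s₁²/n₁ + s₂²/n₂) = √(8.8²/55 + 13.6²/52) = 2.2282
df = 86.56 → 86 (Welch–Satterthwaite, rounded down)
t* = 1.663

CI: 10.00 ± 1.663 · 2.2282 = 10.00 ± 3.71 = (6.29, 13.71)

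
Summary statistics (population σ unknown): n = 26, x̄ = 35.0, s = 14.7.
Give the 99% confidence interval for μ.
(26.97, 43.03)

t-interval (σ unknown):
df = n - 1 = 25
t* = 2.787 for 99% confidence

Margin of error = t* · s/√n = 2.787 · 14.7/√26 = 8.03

CI: (26.97, 43.03)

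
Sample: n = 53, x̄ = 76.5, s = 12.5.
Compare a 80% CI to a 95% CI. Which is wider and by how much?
95% CI is wider by 2.43

df = 52
80% CI: t* = 1.298, (74.27, 78.73), width = 2 · t* · s/√n = 4.46
95% CI: t* = 2.007, (73.05, 79.95), width = 2 · t* · s/√n = 6.89

The 95% CI is wider by 6.89 - 4.46 = 2.43.
Higher confidence requires a wider interval.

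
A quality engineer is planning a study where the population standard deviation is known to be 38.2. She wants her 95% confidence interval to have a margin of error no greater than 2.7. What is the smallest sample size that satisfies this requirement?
n ≥ 769

For margin E ≤ 2.7:
n ≥ (z* · σ / E)²
n ≥ (1.960 · 38.2 / 2.7)²
n ≥ 768.97

Minimum n = 769 (rounding up)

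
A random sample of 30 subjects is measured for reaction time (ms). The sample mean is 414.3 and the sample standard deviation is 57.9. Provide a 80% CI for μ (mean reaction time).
(400.44, 428.16)

t-interval (σ unknown):
df = n - 1 = 29
t* = 1.311 for 80% confidence

Margin of error = t* · s/√n = 1.311 · 57.9/√30 = 13.86

CI: (400.44, 428.16)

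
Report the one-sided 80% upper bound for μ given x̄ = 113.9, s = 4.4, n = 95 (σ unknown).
μ ≤ 114.28

Upper bound (one-sided):
t* = 0.845 (one-sided for 80%)
Upper bound = x̄ + t* · s/√n = 113.9 + 0.845 · 4.4/√95 = 114.28

We are 80% confident that μ ≤ 114.28.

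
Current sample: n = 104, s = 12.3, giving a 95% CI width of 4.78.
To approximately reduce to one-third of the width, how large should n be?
n ≈ 936

CI width ∝ 1/√n
To reduce width by factor 3, need √n to grow by 3 → need 3² = 9 times as many samples.

Current: n = 104, width = 4.78
New: n = 936, width ≈ 1.58

Width reduced by factor of 4.78/1.58 = 3.03.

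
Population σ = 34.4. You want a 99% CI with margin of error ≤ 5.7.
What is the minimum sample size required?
n ≥ 242

For margin E ≤ 5.7:
n ≥ (z* · σ / E)²
n ≥ (2.576 · 34.4 / 5.7)²
n ≥ 241.69

Minimum n = 242 (rounding up)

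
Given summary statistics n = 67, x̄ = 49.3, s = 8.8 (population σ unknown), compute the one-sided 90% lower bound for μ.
μ ≥ 47.91

Lower bound (one-sided):
t* = 1.295 (one-sided for 90%)
Lower bound = x̄ - t* · s/√n = 49.3 - 1.295 · 8.8/√67 = 47.91

We are 90% confident that μ ≥ 47.91.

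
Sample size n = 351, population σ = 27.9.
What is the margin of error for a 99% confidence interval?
Margin of error = 3.84

Margin of error = z* · σ/√n
= 2.576 · 27.9/√351
= 2.576 · 27.9/18.7350
= 3.84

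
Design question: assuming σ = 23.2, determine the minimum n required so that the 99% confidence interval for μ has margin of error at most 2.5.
n ≥ 572

For margin E ≤ 2.5:
n ≥ (z* · σ / E)²
n ≥ (2.576 · 23.2 / 2.5)²
n ≥ 571.46

Minimum n = 572 (rounding up)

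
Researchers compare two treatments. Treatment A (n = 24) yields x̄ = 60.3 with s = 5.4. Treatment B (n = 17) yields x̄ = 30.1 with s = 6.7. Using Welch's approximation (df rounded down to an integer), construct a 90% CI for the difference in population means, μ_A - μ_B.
(26.86, 33.54)

Difference: x̄₁ - x̄₂ = 30.20
SE = √(s₁²/n₁ + s₂²/n₂) = √(5.4²/24 + 6.7²/17) = 1.9636
df = 29.73 → 29 (Welch–Satterthwaite, rounded down)
t* = 1.699

CI: 30.20 ± 1.699 · 1.9636 = 30.20 ± 3.34 = (26.86, 33.54)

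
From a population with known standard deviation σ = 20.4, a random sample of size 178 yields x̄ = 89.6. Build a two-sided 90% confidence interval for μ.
(87.08, 92.12)

z-interval (σ known):
z* = 1.645 for 90% confidence

Margin of error = z* · σ/√n = 1.645 · 20.4/√178 = 2.52

CI: (89.6 - 2.52, 89.6 + 2.52) = (87.08, 92.12)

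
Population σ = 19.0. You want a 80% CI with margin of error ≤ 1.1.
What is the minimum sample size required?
n ≥ 491

For margin E ≤ 1.1:
n ≥ (z* · σ / E)²
n ≥ (1.282 · 19.0 / 1.1)²
n ≥ 490.34

Minimum n = 491 (rounding up)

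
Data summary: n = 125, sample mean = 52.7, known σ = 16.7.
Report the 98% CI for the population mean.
(49.23, 56.17)

z-interval (σ known):
z* = 2.326 for 98% confidence

Margin of error = z* · σ/√n = 2.326 · 16.7/√125 = 3.47

CI: (52.7 - 3.47, 52.7 + 3.47) = (49.23, 56.17)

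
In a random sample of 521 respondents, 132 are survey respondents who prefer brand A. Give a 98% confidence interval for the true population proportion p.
(0.209, 0.298)

Proportion CI:
p̂ = 132/521 = 0.25336
SE = √(p̂(1-p̂)/n) = √(0.25336 · 0.74664 / 521) = 0.01905

z* = 2.326
Margin = z* · SE = 2.326 · 0.01905 = 0.0443

CI: 0.25336 ± 0.0443 = (0.209, 0.298)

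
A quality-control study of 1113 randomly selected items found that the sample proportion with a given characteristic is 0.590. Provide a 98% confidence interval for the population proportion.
(0.556, 0.624)

Proportion CI:
SE = √(p̂(1-p̂)/n) = √(0.590 · 0.410 / 1113) = 0.01474

z* = 2.326
Margin = z* · SE = 2.326 · 0.01474 = 0.0343

CI: 0.590 ± 0.0343 = (0.556, 0.624)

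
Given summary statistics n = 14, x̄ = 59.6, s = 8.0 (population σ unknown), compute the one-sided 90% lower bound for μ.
μ ≥ 56.71

Lower bound (one-sided):
t* = 1.350 (one-sided for 90%)
Lower bound = x̄ - t* · s/√n = 59.6 - 1.350 · 8.0/√14 = 56.71

We are 90% confident that μ ≥ 56.71.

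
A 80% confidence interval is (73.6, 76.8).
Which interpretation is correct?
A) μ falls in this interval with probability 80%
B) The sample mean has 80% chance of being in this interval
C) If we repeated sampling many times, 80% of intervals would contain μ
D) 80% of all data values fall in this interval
C

A) Wrong — μ is fixed; the randomness lives in the interval, not in μ.
B) Wrong — x̄ is observed and sits in the interval by construction.
C) Correct — this is the frequentist long-run coverage interpretation.
D) Wrong — a CI is about the parameter μ, not individual data values.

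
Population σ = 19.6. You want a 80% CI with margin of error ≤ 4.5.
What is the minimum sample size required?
n ≥ 32

For margin E ≤ 4.5:
n ≥ (z* · σ / E)²
n ≥ (1.282 · 19.6 / 4.5)²
n ≥ 31.18

Minimum n = 32 (rounding up)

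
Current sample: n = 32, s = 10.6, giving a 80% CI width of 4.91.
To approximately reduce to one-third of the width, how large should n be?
n ≈ 288

CI width ∝ 1/√n
To reduce width by factor 3, need √n to grow by 3 → need 3² = 9 times as many samples.

Current: n = 32, width = 4.91
New: n = 288, width ≈ 1.61

Width reduced by factor of 4.91/1.61 = 3.05.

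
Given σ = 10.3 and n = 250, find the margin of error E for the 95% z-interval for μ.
Margin of error = 1.28

Margin of error = z* · σ/√n
= 1.960 · 10.3/√250
= 1.960 · 10.3/15.8114
= 1.28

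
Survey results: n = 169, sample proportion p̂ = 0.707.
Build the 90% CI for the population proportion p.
(0.649, 0.765)

Proportion CI:
SE = √(p̂(1-p̂)/n) = √(0.707 · 0.293 / 169) = 0.03501

z* = 1.645
Margin = z* · SE = 1.645 · 0.03501 = 0.0576

CI: 0.707 ± 0.0576 = (0.649, 0.765)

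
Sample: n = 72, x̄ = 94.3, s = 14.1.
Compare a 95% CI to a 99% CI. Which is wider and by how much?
99% CI is wider by 2.17

df = 71
95% CI: t* = 1.994, (90.99, 97.61), width = 2 · t* · s/√n = 6.63
99% CI: t* = 2.647, (89.90, 98.70), width = 2 · t* · s/√n = 8.80

The 99% CI is wider by 8.80 - 6.63 = 2.17.
Higher confidence requires a wider interval.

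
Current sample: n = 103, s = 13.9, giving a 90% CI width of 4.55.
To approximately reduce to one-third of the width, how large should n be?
n ≈ 927

CI width ∝ 1/√n
To reduce width by factor 3, need √n to grow by 3 → need 3² = 9 times as many samples.

Current: n = 103, width = 4.55
New: n = 927, width ≈ 1.50

Width reduced by factor of 4.55/1.50 = 3.03.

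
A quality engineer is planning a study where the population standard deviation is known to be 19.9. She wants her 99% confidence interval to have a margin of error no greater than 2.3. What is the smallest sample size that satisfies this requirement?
n ≥ 497

For margin E ≤ 2.3:
n ≥ (z* · σ / E)²
n ≥ (2.576 · 19.9 / 2.3)²
n ≥ 496.75

Minimum n = 497 (rounding up)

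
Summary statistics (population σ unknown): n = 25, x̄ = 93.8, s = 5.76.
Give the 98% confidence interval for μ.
(90.93, 96.67)

t-interval (σ unknown):
df = n - 1 = 24
t* = 2.492 for 98% confidence

Margin of error = t* · s/√n = 2.492 · 5.76/√25 = 2.87

CI: (90.93, 96.67)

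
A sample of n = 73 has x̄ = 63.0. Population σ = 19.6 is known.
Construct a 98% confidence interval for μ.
(57.66, 68.34)

z-interval (σ known):
z* = 2.326 for 98% confidence

Margin of error = z* · σ/√n = 2.326 · 19.6/√73 = 5.34

CI: (63.0 - 5.34, 63.0 + 5.34) = (57.66, 68.34)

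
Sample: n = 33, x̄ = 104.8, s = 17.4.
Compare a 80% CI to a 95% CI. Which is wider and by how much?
95% CI is wider by 4.41

df = 32
80% CI: t* = 1.309, (100.84, 108.76), width = 2 · t* · s/√n = 7.93
95% CI: t* = 2.037, (98.63, 110.97), width = 2 · t* · s/√n = 12.34

The 95% CI is wider by 12.34 - 7.93 = 4.41.
Higher confidence requires a wider interval.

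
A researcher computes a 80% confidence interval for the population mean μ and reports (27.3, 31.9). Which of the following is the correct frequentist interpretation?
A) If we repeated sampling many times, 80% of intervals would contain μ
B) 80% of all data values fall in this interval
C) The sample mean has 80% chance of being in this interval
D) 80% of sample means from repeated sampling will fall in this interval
A

A) Correct — this is the frequentist long-run coverage interpretation.
B) Wrong — a CI is about the parameter μ, not individual data values.
C) Wrong — x̄ is observed and sits in the interval by construction.
D) Wrong — coverage applies to intervals containing μ, not to future x̄ values.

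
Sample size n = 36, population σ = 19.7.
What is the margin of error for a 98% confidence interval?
Margin of error = 7.64

Margin of error = z* · σ/√n
= 2.326 · 19.7/√36
= 2.326 · 19.7/6.0000
= 7.64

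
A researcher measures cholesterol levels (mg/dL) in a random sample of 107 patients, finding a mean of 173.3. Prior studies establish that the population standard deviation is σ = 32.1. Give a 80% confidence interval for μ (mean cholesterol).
(169.32, 177.28)

z-interval (σ known):
z* = 1.282 for 80% confidence

Margin of error = z* · σ/√n = 1.282 · 32.1/√107 = 3.98

CI: (173.3 - 3.98, 173.3 + 3.98) = (169.32, 177.28)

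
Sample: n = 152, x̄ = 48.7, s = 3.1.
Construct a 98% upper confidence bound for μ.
μ ≤ 49.22

Upper bound (one-sided):
t* = 2.072 (one-sided for 98%)
Upper bound = x̄ + t* · s/√n = 48.7 + 2.072 · 3.1/√152 = 49.22

We are 98% confident that μ ≤ 49.22.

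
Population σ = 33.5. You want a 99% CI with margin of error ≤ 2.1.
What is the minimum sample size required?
n ≥ 1689

For margin E ≤ 2.1:
n ≥ (z* · σ / E)²
n ≥ (2.576 · 33.5 / 2.1)²
n ≥ 1688.66

Minimum n = 1689 (rounding up)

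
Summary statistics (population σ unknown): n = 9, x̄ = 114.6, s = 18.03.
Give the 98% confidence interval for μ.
(97.20, 132.00)

t-interval (σ unknown):
df = n - 1 = 8
t* = 2.896 for 98% confidence

Margin of error = t* · s/√n = 2.896 · 18.03/√9 = 17.40

CI: (97.20, 132.00)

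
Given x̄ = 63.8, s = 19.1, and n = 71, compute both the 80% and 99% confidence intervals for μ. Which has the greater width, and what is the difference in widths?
99% CI is wider by 6.13

df = 70
80% CI: t* = 1.294, (60.87, 66.73), width = 2 · t* · s/√n = 5.87
99% CI: t* = 2.648, (57.80, 69.80), width = 2 · t* · s/√n = 12.00

The 99% CI is wider by 12.00 - 5.87 = 6.13.
Higher confidence requires a wider interval.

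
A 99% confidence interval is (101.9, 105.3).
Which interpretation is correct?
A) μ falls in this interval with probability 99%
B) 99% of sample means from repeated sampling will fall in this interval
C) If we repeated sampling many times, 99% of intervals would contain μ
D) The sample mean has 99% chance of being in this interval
C

A) Wrong — μ is fixed; the randomness lives in the interval, not in μ.
B) Wrong — coverage applies to intervals containing μ, not to future x̄ values.
C) Correct — this is the frequentist long-run coverage interpretation.
D) Wrong — x̄ is observed and sits in the interval by construction.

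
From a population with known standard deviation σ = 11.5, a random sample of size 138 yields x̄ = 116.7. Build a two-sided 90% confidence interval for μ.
(115.09, 118.31)

z-interval (σ known):
z* = 1.645 for 90% confidence

Margin of error = z* · σ/√n = 1.645 · 11.5/√138 = 1.61

CI: (116.7 - 1.61, 116.7 + 1.61) = (115.09, 118.31)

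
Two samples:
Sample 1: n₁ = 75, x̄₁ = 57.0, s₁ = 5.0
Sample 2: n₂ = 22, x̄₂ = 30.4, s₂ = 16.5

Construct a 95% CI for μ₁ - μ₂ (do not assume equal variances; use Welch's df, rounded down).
(19.21, 33.99)

Difference: x̄₁ - x̄₂ = 26.60
SE = √(s₁²/n₁ + s₂²/n₂) = √(5.0²/75 + 16.5²/22) = 3.5649
df = 22.14 → 22 (Welch–Satterthwaite, rounded down)
t* = 2.074

CI: 26.60 ± 2.074 · 3.5649 = 26.60 ± 7.39 = (19.21, 33.99)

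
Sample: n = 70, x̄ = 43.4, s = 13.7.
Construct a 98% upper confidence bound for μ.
μ ≤ 46.83

Upper bound (one-sided):
t* = 2.093 (one-sided for 98%)
Upper bound = x̄ + t* · s/√n = 43.4 + 2.093 · 13.7/√70 = 46.83

We are 98% confident that μ ≤ 46.83.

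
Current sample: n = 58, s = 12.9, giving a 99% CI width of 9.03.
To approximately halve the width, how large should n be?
n ≈ 232

CI width ∝ 1/√n
To reduce width by factor 2, need √n to grow by 2 → need 2² = 4 times as many samples.

Current: n = 58, width = 9.03
New: n = 232, width ≈ 4.40

Width reduced by factor of 9.03/4.40 = 2.05.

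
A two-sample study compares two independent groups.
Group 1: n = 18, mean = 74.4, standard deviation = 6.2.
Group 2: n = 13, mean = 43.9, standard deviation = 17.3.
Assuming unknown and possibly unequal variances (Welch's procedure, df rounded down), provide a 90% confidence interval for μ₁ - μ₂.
(21.67, 39.33)

Difference: x̄₁ - x̄₂ = 30.50
SE = √(s₁²/n₁ + s₂²/n₂) = √(6.2²/18 + 17.3²/13) = 5.0158
df = 14.24 → 14 (Welch–Satterthwaite, rounded down)
t* = 1.761

CI: 30.50 ± 1.761 · 5.0158 = 30.50 ± 8.83 = (21.67, 39.33)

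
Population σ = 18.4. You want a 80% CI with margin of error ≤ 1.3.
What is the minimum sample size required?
n ≥ 330

For margin E ≤ 1.3:
n ≥ (z* · σ / E)²
n ≥ (1.282 · 18.4 / 1.3)²
n ≥ 329.25

Minimum n = 330 (rounding up)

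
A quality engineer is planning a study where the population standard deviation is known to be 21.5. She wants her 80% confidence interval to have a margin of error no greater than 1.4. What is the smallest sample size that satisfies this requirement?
n ≥ 388

For margin E ≤ 1.4:
n ≥ (z* · σ / E)²
n ≥ (1.282 · 21.5 / 1.4)²
n ≥ 387.61

Minimum n = 388 (rounding up)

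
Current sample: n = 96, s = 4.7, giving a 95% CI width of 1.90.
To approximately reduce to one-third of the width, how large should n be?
n ≈ 864

CI width ∝ 1/√n
To reduce width by factor 3, need √n to grow by 3 → need 3² = 9 times as many samples.

Current: n = 96, width = 1.90
New: n = 864, width ≈ 0.63

Width reduced by factor of 1.90/0.63 = 3.02.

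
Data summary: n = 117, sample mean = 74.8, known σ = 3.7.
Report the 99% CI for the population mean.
(73.92, 75.68)

z-interval (σ known):
z* = 2.576 for 99% confidence

Margin of error = z* · σ/√n = 2.576 · 3.7/√117 = 0.88

CI: (74.8 - 0.88, 74.8 + 0.88) = (73.92, 75.68)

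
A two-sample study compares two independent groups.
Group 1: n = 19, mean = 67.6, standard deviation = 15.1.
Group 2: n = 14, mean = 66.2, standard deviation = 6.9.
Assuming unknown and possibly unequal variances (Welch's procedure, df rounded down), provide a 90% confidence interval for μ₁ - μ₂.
(-5.30, 8.10)

Difference: x̄₁ - x̄₂ = 1.40
SE = √(s₁²/n₁ + s₂²/n₂) = √(15.1²/19 + 6.9²/14) = 3.9244
df = 26.68 → 26 (Welch–Satterthwaite, rounded down)
t* = 1.706

CI: 1.40 ± 1.706 · 3.9244 = 1.40 ± 6.70 = (-5.30, 8.10)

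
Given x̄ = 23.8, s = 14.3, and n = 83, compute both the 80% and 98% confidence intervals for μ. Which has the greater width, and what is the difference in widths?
98% CI is wider by 3.39

df = 82
80% CI: t* = 1.292, (21.77, 25.83), width = 2 · t* · s/√n = 4.06
98% CI: t* = 2.373, (20.08, 27.52), width = 2 · t* · s/√n = 7.45

The 98% CI is wider by 7.45 - 4.06 = 3.39.
Higher confidence requires a wider interval.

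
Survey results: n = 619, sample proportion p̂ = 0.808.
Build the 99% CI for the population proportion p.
(0.767, 0.849)

Proportion CI:
SE = √(p̂(1-p̂)/n) = √(0.808 · 0.192 / 619) = 0.01583

z* = 2.576
Margin = z* · SE = 2.576 · 0.01583 = 0.0408

CI: 0.808 ± 0.0408 = (0.767, 0.849)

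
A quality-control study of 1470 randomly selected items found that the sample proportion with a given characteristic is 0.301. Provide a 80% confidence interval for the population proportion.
(0.286, 0.316)

Proportion CI:
SE = √(p̂(1-p̂)/n) = √(0.301 · 0.699 / 1470) = 0.01196

z* = 1.282
Margin = z* · SE = 1.282 · 0.01196 = 0.0153

CI: 0.301 ± 0.0153 = (0.286, 0.316)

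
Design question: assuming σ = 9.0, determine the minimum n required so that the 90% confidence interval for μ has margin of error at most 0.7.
n ≥ 448

For margin E ≤ 0.7:
n ≥ (z* · σ / E)²
n ≥ (1.645 · 9.0 / 0.7)²
n ≥ 447.32

Minimum n = 448 (rounding up)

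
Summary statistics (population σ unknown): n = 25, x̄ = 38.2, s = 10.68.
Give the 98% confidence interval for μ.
(32.88, 43.52)

t-interval (σ unknown):
df = n - 1 = 24
t* = 2.492 for 98% confidence

Margin of error = t* · s/√n = 2.492 · 10.68/√25 = 5.32

CI: (32.88, 43.52)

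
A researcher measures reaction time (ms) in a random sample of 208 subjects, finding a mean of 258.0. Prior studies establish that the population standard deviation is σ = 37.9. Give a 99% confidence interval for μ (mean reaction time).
(251.23, 264.77)

z-interval (σ known):
z* = 2.576 for 99% confidence

Margin of error = z* · σ/√n = 2.576 · 37.9/√208 = 6.77

CI: (258.0 - 6.77, 258.0 + 6.77) = (251.23, 264.77)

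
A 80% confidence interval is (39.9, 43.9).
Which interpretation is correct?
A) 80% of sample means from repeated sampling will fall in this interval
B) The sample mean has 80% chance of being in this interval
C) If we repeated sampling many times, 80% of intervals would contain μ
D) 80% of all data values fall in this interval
C

A) Wrong — coverage applies to intervals containing μ, not to future x̄ values.
B) Wrong — x̄ is observed and sits in the interval by construction.
C) Correct — this is the frequentist long-run coverage interpretation.
D) Wrong — a CI is about the parameter μ, not individual data values.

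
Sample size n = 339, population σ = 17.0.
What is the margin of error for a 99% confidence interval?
Margin of error = 2.38

Margin of error = z* · σ/√n
= 2.576 · 17.0/√339
= 2.576 · 17.0/18.4120
= 2.38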